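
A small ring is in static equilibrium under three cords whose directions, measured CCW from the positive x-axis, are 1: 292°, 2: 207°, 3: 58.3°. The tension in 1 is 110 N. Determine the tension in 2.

T_2 ≈ 171 N

Resolve: ΣF_x = 110 cos 292° + T_2 cos 207° + T_3 cos 58.3° = 0.
        ΣF_y = 110 sin 292° + T_2 sin 207° + T_3 sin 58.3° = 0.
The known terms sum to (41.21, -102) N, so -0.8910 T_2 + 0.5255 T_3 = -41.21 and -0.4540 T_2 + 0.8508 T_3 = 102.
Solving simultaneously: T_2 = 170.6 N, T_3 = 210.9 N.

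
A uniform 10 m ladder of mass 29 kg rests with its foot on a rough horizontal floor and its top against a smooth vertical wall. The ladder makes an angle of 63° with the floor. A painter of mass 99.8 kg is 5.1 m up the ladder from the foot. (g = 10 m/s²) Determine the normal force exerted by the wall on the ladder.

N_wall ≈ 333 N

Torques about the foot: N_wall · 10 sin 63° = 29×10×5 cos 63° + 99.8×10×5.1 cos 63° → N_wall = 333.22 N.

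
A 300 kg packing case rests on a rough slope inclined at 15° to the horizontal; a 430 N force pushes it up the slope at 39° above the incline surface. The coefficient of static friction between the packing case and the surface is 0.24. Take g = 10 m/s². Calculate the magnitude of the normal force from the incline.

Axes along / perpendicular to the incline. W sin 15° = 776.5 N down-slope; W cos 15° = 2898 N into the surface.
Perpendicular: N = W cos 15° − P sin 39° = 2898 − 270.6 = 2627 N.
Along incline: P cos 39° + f = W sin 15° (friction acts up-slope) → f = 776.5 − 334.2 = 442.3 N.
|f| = 442.3 N ≤ μN = 630.5 N, so the packing case is indeed static.

N ≈ 2630 N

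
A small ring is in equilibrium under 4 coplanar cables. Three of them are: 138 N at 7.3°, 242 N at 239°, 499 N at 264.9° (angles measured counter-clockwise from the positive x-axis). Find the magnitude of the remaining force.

Sum the known components: ΣF_x = -32.12 N, ΣF_y = -686.9 N.
For equilibrium the remaining force must supply (−ΣF_x, −ΣF_y) = (32.12, 686.9) N.
Magnitude = √((32.12)² + (686.9)²) = 687.7 N; direction = atan2(686.9, 32.12) = 87.3°.

F ≈ 688 N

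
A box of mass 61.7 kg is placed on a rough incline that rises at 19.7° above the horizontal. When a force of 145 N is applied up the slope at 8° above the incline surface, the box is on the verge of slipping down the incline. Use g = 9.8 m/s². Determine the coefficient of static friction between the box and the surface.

μ ≈ 0.110

On the verge of sliding down the incline, friction is at its maximum μN and acts up the slope.
Perpendicular to incline: N = W cos 19.7° − P sin 8° = 569.3 − 20.18 = 549.1 N.
Along incline: P cos 8° + μN = W sin 19.7° → μ = (W sin 19.7° − P cos 8°) / N = 0.1097.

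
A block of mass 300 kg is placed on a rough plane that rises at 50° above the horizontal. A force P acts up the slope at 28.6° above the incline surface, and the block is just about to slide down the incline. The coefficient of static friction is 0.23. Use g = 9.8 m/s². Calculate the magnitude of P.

P ≈ 2370 N

On the verge of sliding down the incline, friction equals μN and acts up the slope.
Perpendicular: N + P sin 28.6° = W cos 50° = 1890 N.
Along incline: P cos 28.6° + μN = W sin 50° with W sin 50° = 2252 N.
Solving the pair for P and N: P = 2367 N, N = 756.8 N (and f = μN = 174.1 N).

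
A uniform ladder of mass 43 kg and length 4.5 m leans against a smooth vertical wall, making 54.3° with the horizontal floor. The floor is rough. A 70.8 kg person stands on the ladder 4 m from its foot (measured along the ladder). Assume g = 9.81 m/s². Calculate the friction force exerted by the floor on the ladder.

Torques about the foot: N_wall · 4.5 sin 54.3° = 43×9.81×2.25 cos 54.3° + 70.8×9.81×4 cos 54.3° → N_wall = 595.19 N.
ΣF_x = 0: f_floor = N_wall = 595.19 N.

f ≈ 595 N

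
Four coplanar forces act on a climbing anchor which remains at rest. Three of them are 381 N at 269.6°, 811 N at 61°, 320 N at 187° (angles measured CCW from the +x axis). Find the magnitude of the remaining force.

F ≈ 298 N

Sum the known components: ΣF_x = 72.91 N, ΣF_y = 289.3 N.
For equilibrium the remaining force must supply (−ΣF_x, −ΣF_y) = (-72.91, -289.3) N.
Magnitude = √((-72.91)² + (-289.3)²) = 298.4 N; direction = atan2(-289.3, -72.91) = 255.9°.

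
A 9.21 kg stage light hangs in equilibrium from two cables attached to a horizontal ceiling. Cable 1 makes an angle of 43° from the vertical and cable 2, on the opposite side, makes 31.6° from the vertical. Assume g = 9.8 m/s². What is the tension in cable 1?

T_1 ≈ 49.1 N

Angles from the horizontal: cable 1 is 90° − 43° = 47°, cable 2 is 90° − 31.6° = 58.4°.
Weight W = 9.21 × 9.8 = 90.26 N acts straight down.
Horizontal: T_1 cos 47° = T_2 cos 58.4°  →  T_2 = 1.302 T_1.
Vertical: T_1 sin 47° + T_2 sin 58.4° = 90.26.
Substituting the horizontal relation into the vertical equation gives 1.84 T_1 = 90.26, so T_1 = 49.06 N.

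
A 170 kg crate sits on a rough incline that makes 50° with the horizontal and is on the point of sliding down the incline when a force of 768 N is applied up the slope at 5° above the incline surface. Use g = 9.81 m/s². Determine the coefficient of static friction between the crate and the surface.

On the verge of sliding down the incline, friction is at its maximum μN and acts up the slope.
Perpendicular to incline: N = W cos 50° − P sin 5° = 1072 − 66.94 = 1005 N.
Along incline: P cos 5° + μN = W sin 50° → μ = (W sin 50° − P cos 5°) / N = 0.5099.

μ ≈ 0.510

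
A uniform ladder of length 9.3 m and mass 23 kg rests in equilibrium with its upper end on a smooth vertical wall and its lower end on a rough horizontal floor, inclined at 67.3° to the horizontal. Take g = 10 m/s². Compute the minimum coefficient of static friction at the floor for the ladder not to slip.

ΣF_y = 0: N_floor = 23×10 = 230 N.
Torques about the foot: N_wall · 9.3 sin 67.3° = 23×10×4.65 cos 67.3° → N_wall = 48.106 N.
ΣF_x = 0: f_floor = N_wall = 48.106 N.
μ_min = f_floor / N_floor = 48.106 / 230 = 0.2092.

μ_min ≈ 0.209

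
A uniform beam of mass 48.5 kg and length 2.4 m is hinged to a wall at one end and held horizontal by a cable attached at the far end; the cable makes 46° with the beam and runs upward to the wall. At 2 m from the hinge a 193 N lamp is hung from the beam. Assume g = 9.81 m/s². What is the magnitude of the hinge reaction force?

Take torques about the hinge: T sin 46° · 2.4 = 48.5×9.81×1.2 + 193×2 = 956.94 N·m.
So T = 956.94 / (0.7193 × 2.4) = 554.29 N.
ΣF_x = 0: H_x = T cos 46° = 385.05 N.
ΣF_y = 0: H_y = (48.5×9.81 + 193) − T sin 46° = 668.79 − 398.73 = 270.06 N.
|H| = √(H_x² + H_y²) = √((385.05)² + (270.06)²) = 470.31 N.

|H| ≈ 470 N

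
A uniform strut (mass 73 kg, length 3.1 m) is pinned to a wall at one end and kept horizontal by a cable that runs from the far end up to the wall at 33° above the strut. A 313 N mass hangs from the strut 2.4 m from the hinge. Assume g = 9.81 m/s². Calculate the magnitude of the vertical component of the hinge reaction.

Take torques about the hinge: T sin 33° · 3.1 = 73×9.81×1.55 + 313×2.4 = 1861.2 N·m.
So T = 1861.2 / (0.5446 × 3.1) = 1102.4 N.
ΣF_y = 0: H_y = (73×9.81 + 313) − T sin 33° = 1029.1 − 600.39 = 428.74 N.

|H_y| ≈ 429 N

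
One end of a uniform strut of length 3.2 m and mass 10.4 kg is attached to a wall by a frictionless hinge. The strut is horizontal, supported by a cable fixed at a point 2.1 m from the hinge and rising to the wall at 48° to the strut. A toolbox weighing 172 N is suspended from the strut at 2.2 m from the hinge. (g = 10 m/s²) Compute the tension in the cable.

T ≈ 349 N

Take torques about the hinge: T sin 48° · 2.1 = 10.4×10×1.6 + 172×2.2 = 544.8 N·m.
So T = 544.8 / (0.7431 × 2.1) = 349.1 N.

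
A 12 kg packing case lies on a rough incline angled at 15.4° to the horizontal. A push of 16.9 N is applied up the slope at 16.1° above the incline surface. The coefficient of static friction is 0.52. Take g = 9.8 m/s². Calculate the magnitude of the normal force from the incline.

Axes along / perpendicular to the incline. W sin 15.4° = 31.23 N down-slope; W cos 15.4° = 113.4 N into the surface.
Perpendicular: N = W cos 15.4° − P sin 16.1° = 113.4 − 4.687 = 108.7 N.
Along incline: P cos 16.1° + f = W sin 15.4° (friction acts up-slope) → f = 31.23 − 16.24 = 14.99 N.
|f| = 14.99 N ≤ μN = 56.52 N, so the packing case is indeed static.

N ≈ 109 N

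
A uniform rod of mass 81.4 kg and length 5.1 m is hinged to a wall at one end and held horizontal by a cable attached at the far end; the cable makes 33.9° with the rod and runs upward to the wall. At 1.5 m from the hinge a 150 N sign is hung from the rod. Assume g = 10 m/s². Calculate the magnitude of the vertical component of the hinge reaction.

|H_y| ≈ 513 N

Take torques about the hinge: T sin 33.9° · 5.1 = 81.4×10×2.55 + 150×1.5 = 2300.7 N·m.
So T = 2300.7 / (0.5577 × 5.1) = 808.82 N.
ΣF_y = 0: H_y = (81.4×10 + 150) − T sin 33.9° = 964 − 451.12 = 512.88 N.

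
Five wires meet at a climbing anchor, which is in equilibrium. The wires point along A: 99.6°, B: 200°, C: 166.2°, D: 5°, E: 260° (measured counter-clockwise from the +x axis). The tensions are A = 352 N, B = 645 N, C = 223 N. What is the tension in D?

Resolve: ΣF_x = 352 cos 99.6° + 645 cos 200° + 223 cos 166.2° + T_D cos 5° + T_E cos 260° = 0.
        ΣF_y = 352 sin 99.6° + 645 sin 200° + 223 sin 166.2° + T_D sin 5° + T_E sin 260° = 0.
The known terms sum to (-881.4, 179.7) N, so 0.9962 T_D − 0.1736 T_E = 881.4 and 0.0872 T_D − 0.9848 T_E = -179.7.
Solving simultaneously: T_D = 930.9 N, T_E = 264.8 N.

T_D ≈ 931 N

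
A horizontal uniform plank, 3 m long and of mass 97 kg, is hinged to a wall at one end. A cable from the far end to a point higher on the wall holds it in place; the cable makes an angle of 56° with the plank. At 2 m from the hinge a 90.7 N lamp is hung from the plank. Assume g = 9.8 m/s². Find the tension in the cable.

Take torques about the hinge: T sin 56° · 3 = 97×9.8×1.5 + 90.7×2 = 1607.3 N·m.
So T = 1607.3 / (0.8290 × 3) = 646.25 N.

T ≈ 646 N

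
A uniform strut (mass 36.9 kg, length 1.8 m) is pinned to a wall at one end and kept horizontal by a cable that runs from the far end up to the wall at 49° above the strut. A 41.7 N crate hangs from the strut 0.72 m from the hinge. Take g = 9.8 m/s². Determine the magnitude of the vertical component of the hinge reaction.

Take torques about the hinge: T sin 49° · 1.8 = 36.9×9.8×0.9 + 41.7×0.72 = 355.48 N·m.
So T = 355.48 / (0.7547 × 1.8) = 261.68 N.
ΣF_y = 0: H_y = (36.9×9.8 + 41.7) − T sin 49° = 403.32 − 197.49 = 205.83 N.

|H_y| ≈ 206 N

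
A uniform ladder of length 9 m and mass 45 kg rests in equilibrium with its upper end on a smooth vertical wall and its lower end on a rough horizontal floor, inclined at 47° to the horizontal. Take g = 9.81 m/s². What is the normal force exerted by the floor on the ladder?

ΣF_y = 0: N_floor = 45×9.81 = 441.45 N.

N_floor ≈ 441 N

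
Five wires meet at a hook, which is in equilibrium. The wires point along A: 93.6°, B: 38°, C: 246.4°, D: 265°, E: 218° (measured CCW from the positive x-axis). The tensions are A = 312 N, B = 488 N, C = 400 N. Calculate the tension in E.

Resolve: ΣF_x = 312 cos 93.6° + 488 cos 38° + 400 cos 246.4° + T_D cos 265° + T_E cos 218° = 0.
        ΣF_y = 312 sin 93.6° + 488 sin 38° + 400 sin 246.4° + T_D sin 265° + T_E sin 218° = 0.
The known terms sum to (204.8, 245.3) N, so -0.0872 T_D − 0.7880 T_E = -204.8 and -0.9962 T_D − 0.6157 T_E = -245.3.
Solving simultaneously: T_D = 91.86 N, T_E = 249.8 N.

T_E ≈ 250 N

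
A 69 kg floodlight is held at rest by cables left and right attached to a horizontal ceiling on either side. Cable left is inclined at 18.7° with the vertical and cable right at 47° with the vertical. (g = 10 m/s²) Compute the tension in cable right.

Angles from the horizontal: cable left is 90° − 18.7° = 71.3°, cable right is 90° − 47° = 43°.
Weight W = 69 × 10 = 690 N acts straight down.
Horizontal: T_left cos 71.3° = T_right cos 43°  →  T_left = 2.281 T_right.
Vertical: T_left sin 71.3° + T_right sin 43° = 690.
Substituting the horizontal relation into the vertical equation gives 2.843 T_right = 690, so T_right = 242.7 N.

T_right ≈ 243 N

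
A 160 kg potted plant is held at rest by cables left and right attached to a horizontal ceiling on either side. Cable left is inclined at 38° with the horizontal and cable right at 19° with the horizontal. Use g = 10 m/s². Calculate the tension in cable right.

T_right ≈ 1500 N

Weight W = 160 × 10 = 1600 N acts straight down.
Horizontal: T_left cos 38° = T_right cos 19°  →  T_left = 1.2 T_right.
Vertical: T_left sin 38° + T_right sin 19° = 1600.
Substituting the horizontal relation into the vertical equation gives 1.064 T_right = 1600, so T_right = 1503 N.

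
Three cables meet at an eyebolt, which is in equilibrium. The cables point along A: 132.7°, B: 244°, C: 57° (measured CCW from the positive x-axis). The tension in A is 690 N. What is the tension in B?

Resolve: ΣF_x = 690 cos 132.7° + T_B cos 244° + T_C cos 57° = 0.
        ΣF_y = 690 sin 132.7° + T_B sin 244° + T_C sin 57° = 0.
The known terms sum to (-467.9, 507.1) N, so -0.4384 T_B + 0.5446 T_C = 467.9 and -0.8988 T_B + 0.8387 T_C = -507.1.
Solving simultaneously: T_B = 5486 N, T_C = 5275 N.

T_B ≈ 5490 N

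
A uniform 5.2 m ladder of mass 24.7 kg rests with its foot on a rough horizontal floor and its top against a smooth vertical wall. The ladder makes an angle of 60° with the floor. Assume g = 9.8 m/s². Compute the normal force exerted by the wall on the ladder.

Torques about the foot: N_wall · 5.2 sin 60° = 24.7×9.8×2.6 cos 60° → N_wall = 69.877 N.

N_wall ≈ 69.9 N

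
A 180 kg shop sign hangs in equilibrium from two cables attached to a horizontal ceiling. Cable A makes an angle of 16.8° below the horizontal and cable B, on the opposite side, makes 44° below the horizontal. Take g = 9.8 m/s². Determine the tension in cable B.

Weight W = 180 × 9.8 = 1764 N acts straight down.
Horizontal: T_A cos 16.8° = T_B cos 44°  →  T_A = 0.7514 T_B.
Vertical: T_A sin 16.8° + T_B sin 44° = 1764.
Substituting the horizontal relation into the vertical equation gives 0.9118 T_B = 1764, so T_B = 1935 N.

T_B ≈ 1930 N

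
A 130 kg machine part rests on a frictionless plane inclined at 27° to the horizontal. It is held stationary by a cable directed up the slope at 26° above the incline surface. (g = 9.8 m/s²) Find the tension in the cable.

Take axes along and perpendicular to the incline. Weight components: W sin 27° = 578.4 N down-slope, W cos 27° = 1135 N into the surface.
Along incline: T cos 26° = W sin 27° → T = 643.5 N.
Perpendicular: N = W cos 27° − T sin 26° = 853 N.

T ≈ 644 N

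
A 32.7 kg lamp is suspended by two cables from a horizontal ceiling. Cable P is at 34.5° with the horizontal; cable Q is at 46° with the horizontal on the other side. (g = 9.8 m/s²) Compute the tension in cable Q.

T_Q ≈ 268 N

Weight W = 32.7 × 9.8 = 320.5 N acts straight down.
Horizontal: T_P cos 34.5° = T_Q cos 46°  →  T_P = 0.8429 T_Q.
Vertical: T_P sin 34.5° + T_Q sin 46° = 320.5.
Substituting the horizontal relation into the vertical equation gives 1.197 T_Q = 320.5, so T_Q = 267.8 N.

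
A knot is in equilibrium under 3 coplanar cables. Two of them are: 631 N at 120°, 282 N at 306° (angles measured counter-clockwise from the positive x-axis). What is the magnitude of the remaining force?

F ≈ 352 N

Sum the known components: ΣF_x = -149.7 N, ΣF_y = 318.3 N.
For equilibrium the remaining force must supply (−ΣF_x, −ΣF_y) = (149.7, -318.3) N.
Magnitude = √((149.7)² + (-318.3)²) = 351.8 N; direction = atan2(-318.3, 149.7) = 295.2°.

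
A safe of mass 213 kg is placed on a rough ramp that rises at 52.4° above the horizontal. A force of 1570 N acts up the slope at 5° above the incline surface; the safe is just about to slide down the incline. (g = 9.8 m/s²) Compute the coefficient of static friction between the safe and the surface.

On the verge of sliding down the incline, friction is at its maximum μN and acts up the slope.
Perpendicular to incline: N = W cos 52.4° − P sin 5° = 1274 − 136.8 = 1137 N.
Along incline: P cos 5° + μN = W sin 52.4° → μ = (W sin 52.4° − P cos 5°) / N = 0.07899.

μ ≈ 0.0790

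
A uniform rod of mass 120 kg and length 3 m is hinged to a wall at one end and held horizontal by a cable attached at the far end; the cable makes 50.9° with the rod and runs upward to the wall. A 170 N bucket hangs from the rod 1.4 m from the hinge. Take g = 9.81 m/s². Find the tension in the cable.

T ≈ 861 N

Take torques about the hinge: T sin 50.9° · 3 = 120×9.81×1.5 + 170×1.4 = 2003.8 N·m.
So T = 2003.8 / (0.7760 × 3) = 860.69 N.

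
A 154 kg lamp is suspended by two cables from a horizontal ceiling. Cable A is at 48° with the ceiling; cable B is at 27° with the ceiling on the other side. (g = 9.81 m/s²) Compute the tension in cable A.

Weight W = 154 × 9.81 = 1511 N acts straight down.
Horizontal: T_A cos 48° = T_B cos 27°  →  T_B = 0.751 T_A.
Vertical: T_A sin 48° + T_B sin 27° = 1511.
Substituting the horizontal relation into the vertical equation gives 1.084 T_A = 1511, so T_A = 1394 N.

T_A ≈ 1390 N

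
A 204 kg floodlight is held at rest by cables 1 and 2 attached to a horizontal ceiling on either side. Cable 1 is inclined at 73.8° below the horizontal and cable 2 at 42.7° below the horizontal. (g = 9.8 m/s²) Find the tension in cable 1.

Weight W = 204 × 9.8 = 1999 N acts straight down.
Horizontal: T_1 cos 73.8° = T_2 cos 42.7°  →  T_2 = 0.3796 T_1.
Vertical: T_1 sin 73.8° + T_2 sin 42.7° = 1999.
Substituting the horizontal relation into the vertical equation gives 1.218 T_1 = 1999, so T_1 = 1642 N.

T_1 ≈ 1640 N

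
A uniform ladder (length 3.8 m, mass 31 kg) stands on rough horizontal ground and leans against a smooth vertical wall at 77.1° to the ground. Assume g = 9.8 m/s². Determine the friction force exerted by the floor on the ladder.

f ≈ 34.8 N

Torques about the foot: N_wall · 3.8 sin 77.1° = 31×9.8×1.9 cos 77.1° → N_wall = 34.79 N.
ΣF_x = 0: f_floor = N_wall = 34.79 N.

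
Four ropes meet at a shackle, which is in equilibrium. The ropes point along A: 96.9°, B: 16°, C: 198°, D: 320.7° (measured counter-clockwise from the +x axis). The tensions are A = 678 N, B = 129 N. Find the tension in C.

T_C ≈ 684 N

Resolve: ΣF_x = 678 cos 96.9° + 129 cos 16° + T_C cos 198° + T_D cos 320.7° = 0.
        ΣF_y = 678 sin 96.9° + 129 sin 16° + T_C sin 198° + T_D sin 320.7° = 0.
The known terms sum to (42.55, 708.6) N, so -0.9511 T_C + 0.7738 T_D = -42.55 and -0.3090 T_C − 0.6334 T_D = -708.6.
Solving simultaneously: T_C = 683.7 N, T_D = 785.3 N.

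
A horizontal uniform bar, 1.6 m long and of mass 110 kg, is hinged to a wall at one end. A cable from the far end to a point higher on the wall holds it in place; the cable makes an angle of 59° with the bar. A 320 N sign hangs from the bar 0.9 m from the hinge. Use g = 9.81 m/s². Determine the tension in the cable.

T ≈ 839 N

Take torques about the hinge: T sin 59° · 1.6 = 110×9.81×0.8 + 320×0.9 = 1151.3 N·m.
So T = 1151.3 / (0.8572 × 1.6) = 839.45 N.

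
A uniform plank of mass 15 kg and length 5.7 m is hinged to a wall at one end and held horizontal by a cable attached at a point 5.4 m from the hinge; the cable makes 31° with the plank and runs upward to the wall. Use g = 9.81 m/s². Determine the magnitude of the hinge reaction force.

|H| ≈ 147 N

Take torques about the hinge: T sin 31° · 5.4 = 15×9.81×2.85 = 419.38 N·m.
So T = 419.38 / (0.5150 × 5.4) = 150.79 N.
ΣF_x = 0: H_x = T cos 31° = 129.25 N.
ΣF_y = 0: H_y = (15×9.81) − T sin 31° = 147.15 − 77.663 = 69.487 N.
|H| = √(H_x² + H_y²) = √((129.25)² + (69.487)²) = 146.75 N.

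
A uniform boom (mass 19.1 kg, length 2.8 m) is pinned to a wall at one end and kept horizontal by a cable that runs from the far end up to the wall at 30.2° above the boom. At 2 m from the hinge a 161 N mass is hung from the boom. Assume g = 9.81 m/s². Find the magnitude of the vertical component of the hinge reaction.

Take torques about the hinge: T sin 30.2° · 2.8 = 19.1×9.81×1.4 + 161×2 = 584.32 N·m.
So T = 584.32 / (0.5030 × 2.8) = 414.87 N.
ΣF_y = 0: H_y = (19.1×9.81 + 161) − T sin 30.2° = 348.37 − 208.69 = 139.69 N.

|H_y| ≈ 140 N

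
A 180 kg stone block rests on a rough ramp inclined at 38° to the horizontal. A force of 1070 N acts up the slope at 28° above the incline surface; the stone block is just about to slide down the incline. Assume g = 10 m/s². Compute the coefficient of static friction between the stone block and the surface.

On the verge of sliding down the incline, friction is at its maximum μN and acts up the slope.
Perpendicular to incline: N = W cos 38° − P sin 28° = 1418 − 502.3 = 916.1 N.
Along incline: P cos 28° + μN = W sin 38° → μ = (W sin 38° − P cos 28°) / N = 0.1784.

μ ≈ 0.178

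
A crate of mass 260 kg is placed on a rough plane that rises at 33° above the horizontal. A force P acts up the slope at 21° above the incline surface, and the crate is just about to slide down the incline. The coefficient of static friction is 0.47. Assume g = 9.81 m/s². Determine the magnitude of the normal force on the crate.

On the verge of sliding down the incline, friction equals μN and acts up the slope.
Perpendicular: N + P sin 21° = W cos 33° = 2139 N.
Along incline: P cos 21° + μN = W sin 33° with W sin 33° = 1389 N.
Solving the pair for P and N: P = 501.6 N, N = 1959 N (and f = μN = 920.9 N).

N ≈ 1960 N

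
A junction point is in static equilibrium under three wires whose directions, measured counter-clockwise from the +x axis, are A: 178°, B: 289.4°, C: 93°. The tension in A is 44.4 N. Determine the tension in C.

T_C ≈ 146 N

Resolve: ΣF_x = 44.4 cos 178° + T_B cos 289.4° + T_C cos 93° = 0.
        ΣF_y = 44.4 sin 178° + T_B sin 289.4° + T_C sin 93° = 0.
The known terms sum to (-44.37, 1.55) N, so 0.3322 T_B − 0.0523 T_C = 44.37 and -0.9432 T_B + 0.9986 T_C = -1.55.
Solving simultaneously: T_B = 156.7 N, T_C = 146.4 N.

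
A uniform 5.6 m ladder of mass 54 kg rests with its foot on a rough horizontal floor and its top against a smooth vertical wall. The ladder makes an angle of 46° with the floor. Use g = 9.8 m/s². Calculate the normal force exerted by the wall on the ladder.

N_wall ≈ 256 N

Torques about the foot: N_wall · 5.6 sin 46° = 54×9.8×2.8 cos 46° → N_wall = 255.52 N.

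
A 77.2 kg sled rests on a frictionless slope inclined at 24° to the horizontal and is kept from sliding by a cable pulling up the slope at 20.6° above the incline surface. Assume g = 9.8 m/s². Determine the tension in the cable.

Take axes along and perpendicular to the incline. Weight components: W sin 24° = 307.7 N down-slope, W cos 24° = 691.2 N into the surface.
Along incline: T cos 20.6° = W sin 24° → T = 328.7 N.
Perpendicular: N = W cos 24° − T sin 20.6° = 575.5 N.

T ≈ 329 N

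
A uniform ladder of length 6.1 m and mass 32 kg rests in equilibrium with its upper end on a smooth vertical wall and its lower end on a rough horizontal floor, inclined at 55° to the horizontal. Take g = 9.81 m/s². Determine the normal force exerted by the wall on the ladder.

N_wall ≈ 110 N

Torques about the foot: N_wall · 6.1 sin 55° = 32×9.81×3.05 cos 55° → N_wall = 109.9 N.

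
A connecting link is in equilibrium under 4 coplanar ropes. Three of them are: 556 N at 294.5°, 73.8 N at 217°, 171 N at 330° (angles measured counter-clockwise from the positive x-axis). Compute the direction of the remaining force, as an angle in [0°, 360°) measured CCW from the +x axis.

θ ≈ 117°

Sum the known components: ΣF_x = 319.7 N, ΣF_y = -635.9 N.
For equilibrium the remaining force must supply (−ΣF_x, −ΣF_y) = (-319.7, 635.9) N.
Magnitude = √((-319.7)² + (635.9)²) = 711.7 N; direction = atan2(635.9, -319.7) = 116.7°.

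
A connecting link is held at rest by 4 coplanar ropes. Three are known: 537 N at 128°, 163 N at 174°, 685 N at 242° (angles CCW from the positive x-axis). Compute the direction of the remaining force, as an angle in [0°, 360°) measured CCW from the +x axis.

Sum the known components: ΣF_x = -814.3 N, ΣF_y = -164.6 N.
For equilibrium the remaining force must supply (−ΣF_x, −ΣF_y) = (814.3, 164.6) N.
Magnitude = √((814.3)² + (164.6)²) = 830.8 N; direction = atan2(164.6, 814.3) = 11.4°.

θ ≈ 11.4°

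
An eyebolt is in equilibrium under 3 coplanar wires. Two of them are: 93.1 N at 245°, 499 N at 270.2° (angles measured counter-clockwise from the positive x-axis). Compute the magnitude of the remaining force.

F ≈ 585 N

Sum the known components: ΣF_x = -37.6 N, ΣF_y = -583.4 N.
For equilibrium the remaining force must supply (−ΣF_x, −ΣF_y) = (37.6, 583.4) N.
Magnitude = √((37.6)² + (583.4)²) = 584.6 N; direction = atan2(583.4, 37.6) = 86.3°.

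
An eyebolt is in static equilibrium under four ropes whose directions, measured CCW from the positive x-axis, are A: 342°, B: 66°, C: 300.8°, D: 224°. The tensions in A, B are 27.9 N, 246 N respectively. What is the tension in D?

T_D ≈ 225 N

Resolve: ΣF_x = 27.9 cos 342° + 246 cos 66° + T_C cos 300.8° + T_D cos 224° = 0.
        ΣF_y = 27.9 sin 342° + 246 sin 66° + T_C sin 300.8° + T_D sin 224° = 0.
The known terms sum to (126.6, 216.1) N, so 0.5120 T_C − 0.7193 T_D = -126.6 and -0.8590 T_C − 0.6947 T_D = -216.1.
Solving simultaneously: T_C = 69.35 N, T_D = 225.3 N.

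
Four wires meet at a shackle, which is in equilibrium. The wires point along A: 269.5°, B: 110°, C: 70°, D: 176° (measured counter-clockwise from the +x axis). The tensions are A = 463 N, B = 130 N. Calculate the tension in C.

T_C ≈ 357 N

Resolve: ΣF_x = 463 cos 269.5° + 130 cos 110° + T_C cos 70° + T_D cos 176° = 0.
        ΣF_y = 463 sin 269.5° + 130 sin 110° + T_C sin 70° + T_D sin 176° = 0.
The known terms sum to (-48.5, -340.8) N, so 0.3420 T_C − 0.9976 T_D = 48.5 and 0.9397 T_C + 0.0698 T_D = 340.8.
Solving simultaneously: T_C = 357.2 N, T_D = 73.85 N.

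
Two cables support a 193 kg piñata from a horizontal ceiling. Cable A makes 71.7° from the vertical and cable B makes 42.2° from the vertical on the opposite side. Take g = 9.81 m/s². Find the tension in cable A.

Angles from the horizontal: cable A is 90° − 71.7° = 18.3°, cable B is 90° − 42.2° = 47.8°.
Weight W = 193 × 9.81 = 1893 N acts straight down.
Horizontal: T_A cos 18.3° = T_B cos 47.8°  →  T_B = 1.413 T_A.
Vertical: T_A sin 18.3° + T_B sin 47.8° = 1893.
Substituting the horizontal relation into the vertical equation gives 1.361 T_A = 1893, so T_A = 1391 N.

T_A ≈ 1390 N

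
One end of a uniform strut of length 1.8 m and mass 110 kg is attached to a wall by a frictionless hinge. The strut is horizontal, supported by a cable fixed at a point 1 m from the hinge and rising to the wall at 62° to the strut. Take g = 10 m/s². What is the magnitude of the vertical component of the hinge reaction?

Take torques about the hinge: T sin 62° · 1 = 110×10×0.9 = 990 N·m.
So T = 990 / (0.8829 × 1) = 1121.2 N.
ΣF_y = 0: H_y = (110×10) − T sin 62° = 1100 − 990 = 110 N.

|H_y| ≈ 110 N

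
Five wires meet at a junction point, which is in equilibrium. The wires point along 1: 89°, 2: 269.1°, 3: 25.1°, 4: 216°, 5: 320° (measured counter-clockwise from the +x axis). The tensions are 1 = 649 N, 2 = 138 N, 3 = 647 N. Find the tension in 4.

Resolve: ΣF_x = 649 cos 89° + 138 cos 269.1° + 647 cos 25.1° + T_4 cos 216° + T_5 cos 320° = 0.
        ΣF_y = 649 sin 89° + 138 sin 269.1° + 647 sin 25.1° + T_4 sin 216° + T_5 sin 320° = 0.
The known terms sum to (595.1, 785.4) N, so -0.8090 T_4 + 0.7660 T_5 = -595.1 and -0.5878 T_4 − 0.6428 T_5 = -785.4.
Solving simultaneously: T_4 = 1014 N, T_5 = 294.4 N.

T_4 ≈ 1010 N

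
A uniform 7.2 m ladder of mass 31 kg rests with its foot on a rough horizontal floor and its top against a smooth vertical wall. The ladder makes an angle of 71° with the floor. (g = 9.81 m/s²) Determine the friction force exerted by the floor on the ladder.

Torques about the foot: N_wall · 7.2 sin 71° = 31×9.81×3.6 cos 71° → N_wall = 52.357 N.
ΣF_x = 0: f_floor = N_wall = 52.357 N.

f ≈ 52.4 N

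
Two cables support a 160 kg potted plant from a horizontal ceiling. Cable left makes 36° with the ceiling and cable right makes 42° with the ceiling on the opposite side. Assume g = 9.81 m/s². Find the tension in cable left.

Weight W = 160 × 9.81 = 1570 N acts straight down.
Horizontal: T_left cos 36° = T_right cos 42°  →  T_right = 1.089 T_left.
Vertical: T_left sin 36° + T_right sin 42° = 1570.
Substituting the horizontal relation into the vertical equation gives 1.316 T_left = 1570, so T_left = 1192 N.

T_left ≈ 1190 N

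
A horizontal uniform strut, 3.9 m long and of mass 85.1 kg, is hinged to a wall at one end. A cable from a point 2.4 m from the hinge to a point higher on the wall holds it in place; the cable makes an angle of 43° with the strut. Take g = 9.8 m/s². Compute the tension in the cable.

T ≈ 994 N

Take torques about the hinge: T sin 43° · 2.4 = 85.1×9.8×1.95 = 1626.3 N·m.
So T = 1626.3 / (0.6820 × 2.4) = 993.56 N.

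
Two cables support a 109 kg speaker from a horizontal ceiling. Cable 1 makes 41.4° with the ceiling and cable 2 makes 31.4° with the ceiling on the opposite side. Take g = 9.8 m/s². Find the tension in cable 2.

T_2 ≈ 839 N

Weight W = 109 × 9.8 = 1068 N acts straight down.
Horizontal: T_1 cos 41.4° = T_2 cos 31.4°  →  T_1 = 1.138 T_2.
Vertical: T_1 sin 41.4° + T_2 sin 31.4° = 1068.
Substituting the horizontal relation into the vertical equation gives 1.274 T_2 = 1068, so T_2 = 838.8 N.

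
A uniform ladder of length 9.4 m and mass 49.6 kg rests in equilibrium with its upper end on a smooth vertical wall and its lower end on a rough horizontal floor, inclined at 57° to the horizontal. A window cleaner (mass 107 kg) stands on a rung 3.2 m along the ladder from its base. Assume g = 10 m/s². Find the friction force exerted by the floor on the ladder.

f ≈ 398 N

Torques about the foot: N_wall · 9.4 sin 57° = 49.6×10×4.7 cos 57° + 107×10×3.2 cos 57° → N_wall = 397.6 N.
ΣF_x = 0: f_floor = N_wall = 397.6 N.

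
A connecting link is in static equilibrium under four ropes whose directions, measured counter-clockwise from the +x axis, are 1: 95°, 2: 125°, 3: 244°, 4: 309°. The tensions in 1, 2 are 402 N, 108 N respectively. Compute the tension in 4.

Resolve: ΣF_x = 402 cos 95° + 108 cos 125° + T_3 cos 244° + T_4 cos 309° = 0.
        ΣF_y = 402 sin 95° + 108 sin 125° + T_3 sin 244° + T_4 sin 309° = 0.
The known terms sum to (-96.98, 488.9) N, so -0.4384 T_3 + 0.6293 T_4 = 96.98 and -0.8988 T_3 − 0.7771 T_4 = -488.9.
Solving simultaneously: T_3 = 256.3 N, T_4 = 332.7 N.

T_4 ≈ 333 N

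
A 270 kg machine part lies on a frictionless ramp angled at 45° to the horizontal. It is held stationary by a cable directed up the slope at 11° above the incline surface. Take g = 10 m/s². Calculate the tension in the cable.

T ≈ 1940 N

Take axes along and perpendicular to the incline. Weight components: W sin 45° = 1909 N down-slope, W cos 45° = 1909 N into the surface.
Along incline: T cos 11° = W sin 45° → T = 1945 N.
Perpendicular: N = W cos 45° − T sin 11° = 1538 N.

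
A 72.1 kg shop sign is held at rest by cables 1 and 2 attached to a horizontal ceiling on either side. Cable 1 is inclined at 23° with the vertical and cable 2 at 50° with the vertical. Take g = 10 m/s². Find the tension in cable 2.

T_2 ≈ 295 N

Angles from the horizontal: cable 1 is 90° − 23° = 67°, cable 2 is 90° − 50° = 40°.
Weight W = 72.1 × 10 = 721 N acts straight down.
Horizontal: T_1 cos 67° = T_2 cos 40°  →  T_1 = 1.961 T_2.
Vertical: T_1 sin 67° + T_2 sin 40° = 721.
Substituting the horizontal relation into the vertical equation gives 2.447 T_2 = 721, so T_2 = 294.6 N.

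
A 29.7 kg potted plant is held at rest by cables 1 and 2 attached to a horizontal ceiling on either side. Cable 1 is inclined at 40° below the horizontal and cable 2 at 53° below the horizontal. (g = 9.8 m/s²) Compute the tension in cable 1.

T_1 ≈ 175 N

Weight W = 29.7 × 9.8 = 291.1 N acts straight down.
Horizontal: T_1 cos 40° = T_2 cos 53°  →  T_2 = 1.273 T_1.
Vertical: T_1 sin 40° + T_2 sin 53° = 291.1.
Substituting the horizontal relation into the vertical equation gives 1.659 T_1 = 291.1, so T_1 = 175.4 N.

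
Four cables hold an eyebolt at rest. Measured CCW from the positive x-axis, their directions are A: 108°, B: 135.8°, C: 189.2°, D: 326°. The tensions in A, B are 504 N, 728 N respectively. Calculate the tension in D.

Resolve: ΣF_x = 504 cos 108° + 728 cos 135.8° + T_C cos 189.2° + T_D cos 326° = 0.
        ΣF_y = 504 sin 108° + 728 sin 135.8° + T_C sin 189.2° + T_D sin 326° = 0.
The known terms sum to (-677.7, 986.9) N, so -0.9871 T_C + 0.8290 T_D = 677.7 and -0.1599 T_C − 0.5592 T_D = -986.9.
Solving simultaneously: T_C = 641.6 N, T_D = 1581 N.

T_D ≈ 1580 N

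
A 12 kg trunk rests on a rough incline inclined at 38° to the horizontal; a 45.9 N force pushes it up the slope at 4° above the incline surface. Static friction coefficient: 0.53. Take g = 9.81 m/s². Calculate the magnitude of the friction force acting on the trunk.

Axes along / perpendicular to the incline. W sin 38° = 72.48 N down-slope; W cos 38° = 92.76 N into the surface.
Perpendicular: N = W cos 38° − P sin 4° = 92.76 − 3.202 = 89.56 N.
Along incline: P cos 4° + f = W sin 38° (friction acts up-slope) → f = 72.48 − 45.79 = 26.69 N.
|f| = 26.69 N ≤ μN = 47.47 N, so the trunk is indeed static.

f ≈ 26.7 N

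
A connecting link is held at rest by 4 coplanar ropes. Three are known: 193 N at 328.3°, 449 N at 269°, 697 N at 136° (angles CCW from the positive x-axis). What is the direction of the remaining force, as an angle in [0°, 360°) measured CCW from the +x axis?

Sum the known components: ΣF_x = -345 N, ΣF_y = -66.17 N.
For equilibrium the remaining force must supply (−ΣF_x, −ΣF_y) = (345, 66.17) N.
Magnitude = √((345)² + (66.17)²) = 351.3 N; direction = atan2(66.17, 345) = 10.9°.

θ ≈ 10.9°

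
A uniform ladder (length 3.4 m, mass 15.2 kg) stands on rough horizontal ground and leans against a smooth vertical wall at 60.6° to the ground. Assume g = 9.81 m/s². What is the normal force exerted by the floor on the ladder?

N_floor ≈ 149 N

ΣF_y = 0: N_floor = 15.2×9.81 = 149.11 N.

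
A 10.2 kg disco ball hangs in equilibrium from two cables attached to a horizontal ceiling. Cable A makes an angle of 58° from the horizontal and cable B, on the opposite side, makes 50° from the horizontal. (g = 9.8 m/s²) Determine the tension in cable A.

T_A ≈ 67.6 N

Weight W = 10.2 × 9.8 = 99.96 N acts straight down.
Horizontal: T_A cos 58° = T_B cos 50°  →  T_B = 0.8244 T_A.
Vertical: T_A sin 58° + T_B sin 50° = 99.96.
Substituting the horizontal relation into the vertical equation gives 1.48 T_A = 99.96, so T_A = 67.56 N.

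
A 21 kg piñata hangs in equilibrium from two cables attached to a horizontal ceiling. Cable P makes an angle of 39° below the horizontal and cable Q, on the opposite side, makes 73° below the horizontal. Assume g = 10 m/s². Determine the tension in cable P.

Weight W = 21 × 10 = 210 N acts straight down.
Horizontal: T_P cos 39° = T_Q cos 73°  →  T_Q = 2.658 T_P.
Vertical: T_P sin 39° + T_Q sin 73° = 210.
Substituting the horizontal relation into the vertical equation gives 3.171 T_P = 210, so T_P = 66.22 N.

T_P ≈ 66.2 N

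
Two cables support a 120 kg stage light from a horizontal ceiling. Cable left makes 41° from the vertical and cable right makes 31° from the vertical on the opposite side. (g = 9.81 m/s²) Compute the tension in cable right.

Angles from the horizontal: cable left is 90° − 41° = 49°, cable right is 90° − 31° = 59°.
Weight W = 120 × 9.81 = 1177 N acts straight down.
Horizontal: T_left cos 49° = T_right cos 59°  →  T_left = 0.785 T_right.
Vertical: T_left sin 49° + T_right sin 59° = 1177.
Substituting the horizontal relation into the vertical equation gives 1.45 T_right = 1177, so T_right = 812.1 N.

T_right ≈ 812 N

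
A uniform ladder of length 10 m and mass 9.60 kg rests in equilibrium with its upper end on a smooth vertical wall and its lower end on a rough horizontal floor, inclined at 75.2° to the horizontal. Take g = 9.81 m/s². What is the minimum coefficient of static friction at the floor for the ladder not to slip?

μ_min ≈ 0.132

ΣF_y = 0: N_floor = 9.60×9.81 = 94.176 N.
Torques about the foot: N_wall · 10 sin 75.2° = 9.60×9.81×5 cos 75.2° → N_wall = 12.441 N.
ΣF_x = 0: f_floor = N_wall = 12.441 N.
μ_min = f_floor / N_floor = 12.441 / 94.176 = 0.1321.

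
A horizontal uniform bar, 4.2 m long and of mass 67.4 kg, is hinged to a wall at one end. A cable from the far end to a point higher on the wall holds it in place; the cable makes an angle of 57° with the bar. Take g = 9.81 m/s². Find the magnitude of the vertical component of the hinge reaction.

|H_y| ≈ 331 N

Take torques about the hinge: T sin 57° · 4.2 = 67.4×9.81×2.1 = 1388.5 N·m.
So T = 1388.5 / (0.8387 × 4.2) = 394.19 N.
ΣF_y = 0: H_y = (67.4×9.81) − T sin 57° = 661.19 − 330.6 = 330.6 N.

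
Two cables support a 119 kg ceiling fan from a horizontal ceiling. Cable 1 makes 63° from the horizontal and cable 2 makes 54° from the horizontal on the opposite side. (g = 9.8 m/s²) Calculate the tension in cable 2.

Weight W = 119 × 9.8 = 1166 N acts straight down.
Horizontal: T_1 cos 63° = T_2 cos 54°  →  T_1 = 1.295 T_2.
Vertical: T_1 sin 63° + T_2 sin 54° = 1166.
Substituting the horizontal relation into the vertical equation gives 1.963 T_2 = 1166, so T_2 = 594.2 N.

T_2 ≈ 594 N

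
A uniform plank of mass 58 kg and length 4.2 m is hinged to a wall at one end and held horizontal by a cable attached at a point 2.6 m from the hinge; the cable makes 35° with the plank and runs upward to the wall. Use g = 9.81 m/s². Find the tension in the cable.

T ≈ 801 N

Take torques about the hinge: T sin 35° · 2.6 = 58×9.81×2.1 = 1194.9 N·m.
So T = 1194.9 / (0.5736 × 2.6) = 801.22 N.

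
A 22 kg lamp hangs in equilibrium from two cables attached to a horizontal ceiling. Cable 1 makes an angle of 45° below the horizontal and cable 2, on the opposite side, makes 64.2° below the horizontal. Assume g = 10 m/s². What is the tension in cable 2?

T_2 ≈ 165 N

Weight W = 22 × 10 = 220 N acts straight down.
Horizontal: T_1 cos 45° = T_2 cos 64.2°  →  T_1 = 0.6155 T_2.
Vertical: T_1 sin 45° + T_2 sin 64.2° = 220.
Substituting the horizontal relation into the vertical equation gives 1.336 T_2 = 220, so T_2 = 164.7 N.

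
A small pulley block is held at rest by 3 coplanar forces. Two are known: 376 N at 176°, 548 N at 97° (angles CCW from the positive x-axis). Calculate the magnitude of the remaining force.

F ≈ 721 N

Sum the known components: ΣF_x = -441.9 N, ΣF_y = 570.1 N.
For equilibrium the remaining force must supply (−ΣF_x, −ΣF_y) = (441.9, -570.1) N.
Magnitude = √((441.9)² + (-570.1)²) = 721.3 N; direction = atan2(-570.1, 441.9) = 307.8°.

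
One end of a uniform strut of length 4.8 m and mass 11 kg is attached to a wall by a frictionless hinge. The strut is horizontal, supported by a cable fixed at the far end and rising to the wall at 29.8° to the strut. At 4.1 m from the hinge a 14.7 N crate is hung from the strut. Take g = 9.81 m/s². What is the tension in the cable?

Take torques about the hinge: T sin 29.8° · 4.8 = 11×9.81×2.4 + 14.7×4.1 = 319.25 N·m.
So T = 319.25 / (0.4970 × 4.8) = 133.83 N.

T ≈ 134 N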